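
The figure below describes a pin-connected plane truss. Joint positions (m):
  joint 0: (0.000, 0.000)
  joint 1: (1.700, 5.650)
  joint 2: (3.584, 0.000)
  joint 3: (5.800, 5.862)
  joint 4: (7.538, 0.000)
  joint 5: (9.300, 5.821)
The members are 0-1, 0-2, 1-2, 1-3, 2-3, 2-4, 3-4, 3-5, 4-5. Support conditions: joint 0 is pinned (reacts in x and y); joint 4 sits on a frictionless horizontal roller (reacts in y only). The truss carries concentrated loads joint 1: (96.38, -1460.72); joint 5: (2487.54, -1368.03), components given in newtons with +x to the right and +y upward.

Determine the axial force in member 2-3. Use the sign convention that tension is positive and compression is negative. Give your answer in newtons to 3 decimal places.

N=6 nodes, M=9 members, R=3 reactions → 2N=12, M+R=12
member 0 (0-1): L=5.9002, (cx,cy)=(0.2881,0.9576)
member 1 (0-2): L=3.5840, (cx,cy)=(1.0000,0.0000)
member 2 (1-2): L=5.9558, (cx,cy)=(0.3163,-0.9486)
member 3 (1-3): L=4.1055, (cx,cy)=(0.9987,0.0516)
member 4 (2-3): L=6.2669, (cx,cy)=(0.3536,0.9354)
member 5 (2-4): L=3.9540, (cx,cy)=(1.0000,0.0000)
member 6 (3-4): L=6.1142, (cx,cy)=(0.2843,-0.9587)
member 7 (3-5): L=3.5002, (cx,cy)=(0.9999,-0.0117)
member 8 (4-5): L=6.0818, (cx,cy)=(0.2897,0.9571)
solve A·x = −loads:
  F[0-1] = +1233.9832 N (tension)
  F[0-2] = +2228.3783 N (tension)
  F[1-2] = -2724.3066 N (compression)
  F[1-3] = +1122.4350 N (tension)
  F[2-3] = +2762.9114 N (tension)
  F[2-4] = +389.6222 N (tension)
  F[3-4] = -2791.3927 N (compression)
  F[3-5] = +2891.5846 N (tension)
  F[4-5] = -1393.9416 N (compression)
  Rx@0 = -2583.9200 N
  Ry@0 = -1181.6533 N
  Ry@4 = +4010.4033 N

2762.911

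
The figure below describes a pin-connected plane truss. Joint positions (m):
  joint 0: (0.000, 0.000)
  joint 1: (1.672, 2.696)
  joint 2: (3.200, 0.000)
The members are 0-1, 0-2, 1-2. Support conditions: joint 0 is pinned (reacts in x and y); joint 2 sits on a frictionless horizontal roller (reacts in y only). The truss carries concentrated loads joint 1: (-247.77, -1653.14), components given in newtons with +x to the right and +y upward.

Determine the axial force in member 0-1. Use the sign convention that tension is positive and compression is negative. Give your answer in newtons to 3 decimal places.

N=3 nodes, M=3 members, R=3 reactions → 2N=6, M+R=6
member 0 (0-1): L=3.1724, (cx,cy)=(0.5270,0.8498)
member 1 (0-2): L=3.2000, (cx,cy)=(1.0000,0.0000)
member 2 (1-2): L=3.0989, (cx,cy)=(0.4931,-0.8700)
solve A·x = −loads:
  F[0-1] = -1174.4876 N (compression)
  F[0-2] = +371.2425 N (tension)
  F[1-2] = -752.9086 N (compression)
  Rx@0 = +247.7700 N
  Ry@0 = +998.1206 N
  Ry@2 = +655.0194 N

-1174.488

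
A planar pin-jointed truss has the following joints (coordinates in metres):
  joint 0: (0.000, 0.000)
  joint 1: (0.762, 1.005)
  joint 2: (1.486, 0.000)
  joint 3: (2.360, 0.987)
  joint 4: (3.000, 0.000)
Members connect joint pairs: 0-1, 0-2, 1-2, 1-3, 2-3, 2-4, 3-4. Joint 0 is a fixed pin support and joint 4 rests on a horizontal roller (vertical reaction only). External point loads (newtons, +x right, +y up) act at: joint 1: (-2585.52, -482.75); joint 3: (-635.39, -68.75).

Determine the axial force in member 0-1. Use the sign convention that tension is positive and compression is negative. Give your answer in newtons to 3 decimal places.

N=5 nodes, M=7 members, R=3 reactions → 2N=10, M+R=10
member 0 (0-1): L=1.2612, (cx,cy)=(0.6042,0.7968)
member 1 (0-2): L=1.4860, (cx,cy)=(1.0000,0.0000)
member 2 (1-2): L=1.2386, (cx,cy)=(0.5845,-0.8114)
member 3 (1-3): L=1.5981, (cx,cy)=(0.9999,-0.0113)
member 4 (2-3): L=1.3183, (cx,cy)=(0.6630,0.7487)
member 5 (2-4): L=1.5140, (cx,cy)=(1.0000,0.0000)
member 6 (3-4): L=1.1763, (cx,cy)=(0.5441,-0.8390)
solve A·x = −loads:
  F[0-1] = -1819.6550 N (compression)
  F[0-2] = -2121.5141 N (compression)
  F[1-2] = +1181.0440 N (tension)
  F[1-3] = +795.8338 N (tension)
  F[2-3] = -1279.9835 N (compression)
  F[2-4] = -582.6079 N (compression)
  F[3-4] = +1070.8490 N (tension)
  Rx@0 = +3220.9100 N
  Ry@0 = +1449.9907 N
  Ry@4 = -898.4907 N

-1819.655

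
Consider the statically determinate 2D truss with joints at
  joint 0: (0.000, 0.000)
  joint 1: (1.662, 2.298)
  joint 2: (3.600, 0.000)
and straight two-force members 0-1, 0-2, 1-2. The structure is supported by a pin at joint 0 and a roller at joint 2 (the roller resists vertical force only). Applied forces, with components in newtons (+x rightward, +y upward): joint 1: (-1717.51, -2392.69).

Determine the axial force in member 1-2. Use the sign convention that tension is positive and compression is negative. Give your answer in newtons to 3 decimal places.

-10.833

N=3 nodes, M=3 members, R=3 reactions → 2N=6, M+R=6
member 0 (0-1): L=2.8360, (cx,cy)=(0.5860,0.8103)
member 1 (0-2): L=3.6000, (cx,cy)=(1.0000,0.0000)
member 2 (1-2): L=3.0061, (cx,cy)=(0.6447,-0.7644)
solve A·x = −loads:
  F[0-1] = -2942.6662 N (compression)
  F[0-2] = +6.9840 N (tension)
  F[1-2] = -10.8331 N (compression)
  Rx@0 = +1717.5100 N
  Ry@0 = +2384.4087 N
  Ry@2 = +8.2813 N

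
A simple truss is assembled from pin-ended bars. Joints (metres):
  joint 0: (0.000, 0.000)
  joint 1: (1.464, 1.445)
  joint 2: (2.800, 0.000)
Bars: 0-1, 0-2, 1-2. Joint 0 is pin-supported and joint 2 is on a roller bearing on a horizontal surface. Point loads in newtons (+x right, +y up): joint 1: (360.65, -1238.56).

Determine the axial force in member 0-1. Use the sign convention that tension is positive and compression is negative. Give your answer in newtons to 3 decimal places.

N=3 nodes, M=3 members, R=3 reactions → 2N=6, M+R=6
member 0 (0-1): L=2.0570, (cx,cy)=(0.7117,0.7025)
member 1 (0-2): L=2.8000, (cx,cy)=(1.0000,0.0000)
member 2 (1-2): L=1.9680, (cx,cy)=(0.6789,-0.7343)
solve A·x = −loads:
  F[0-1] = -576.3192 N (compression)
  F[0-2] = +770.8222 N (tension)
  F[1-2] = -1135.4475 N (compression)
  Rx@0 = -360.6500 N
  Ry@0 = +404.8489 N
  Ry@2 = +833.7111 N

-576.319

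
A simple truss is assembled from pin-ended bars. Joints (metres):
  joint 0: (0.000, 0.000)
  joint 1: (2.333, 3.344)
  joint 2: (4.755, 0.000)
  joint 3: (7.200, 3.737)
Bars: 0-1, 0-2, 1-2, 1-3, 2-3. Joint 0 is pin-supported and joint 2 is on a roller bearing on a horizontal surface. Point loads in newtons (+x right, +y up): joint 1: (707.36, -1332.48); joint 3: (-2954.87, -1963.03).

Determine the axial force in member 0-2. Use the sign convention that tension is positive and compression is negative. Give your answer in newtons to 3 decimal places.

-1205.103

N=4 nodes, M=5 members, R=3 reactions → 2N=8, M+R=8
member 0 (0-1): L=4.0774, (cx,cy)=(0.5722,0.8201)
member 1 (0-2): L=4.7550, (cx,cy)=(1.0000,0.0000)
member 2 (1-2): L=4.1290, (cx,cy)=(0.5866,-0.8099)
member 3 (1-3): L=4.8828, (cx,cy)=(0.9968,0.0805)
member 4 (2-3): L=4.4658, (cx,cy)=(0.5475,0.8368)
solve A·x = −loads:
  F[0-1] = -1821.8237 N (compression)
  F[0-2] = -1205.1030 N (compression)
  F[1-2] = +23.7521 N (tension)
  F[1-3] = -1769.4402 N (compression)
  F[2-3] = -2175.6667 N (compression)
  Rx@0 = +2247.5100 N
  Ry@0 = +1494.1316 N
  Ry@2 = +1801.3784 N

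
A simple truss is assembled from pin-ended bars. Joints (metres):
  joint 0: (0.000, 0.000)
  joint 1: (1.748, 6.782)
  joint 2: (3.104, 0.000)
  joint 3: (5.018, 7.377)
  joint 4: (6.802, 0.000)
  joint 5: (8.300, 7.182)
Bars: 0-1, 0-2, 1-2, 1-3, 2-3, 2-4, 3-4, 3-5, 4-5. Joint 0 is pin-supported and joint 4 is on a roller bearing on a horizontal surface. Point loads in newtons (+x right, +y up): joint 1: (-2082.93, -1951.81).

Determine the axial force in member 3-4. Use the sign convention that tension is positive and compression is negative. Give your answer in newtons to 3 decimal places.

N=6 nodes, M=9 members, R=3 reactions → 2N=12, M+R=12
member 0 (0-1): L=7.0036, (cx,cy)=(0.2496,0.9684)
member 1 (0-2): L=3.1040, (cx,cy)=(1.0000,0.0000)
member 2 (1-2): L=6.9162, (cx,cy)=(0.1961,-0.9806)
member 3 (1-3): L=3.3237, (cx,cy)=(0.9838,0.1790)
member 4 (2-3): L=7.6213, (cx,cy)=(0.2511,0.9680)
member 5 (2-4): L=3.6980, (cx,cy)=(1.0000,0.0000)
member 6 (3-4): L=7.5896, (cx,cy)=(0.2351,-0.9720)
member 7 (3-5): L=3.2878, (cx,cy)=(0.9982,-0.0593)
member 8 (4-5): L=7.3366, (cx,cy)=(0.2042,0.9789)
solve A·x = −loads:
  F[0-1] = -3642.3008 N (compression)
  F[0-2] = -1173.8687 N (compression)
  F[1-2] = +1760.1850 N (tension)
  F[1-3] = +842.3737 N (tension)
  F[2-3] = -1783.1722 N (compression)
  F[2-4] = -380.9405 N (compression)
  F[3-4] = +1620.6306 N (tension)
  F[3-5] = +0.0000 N (tension)
  F[4-5] = -0.0000 N (compression)
  Rx@0 = +2082.9300 N
  Ry@0 = +3527.0331 N
  Ry@4 = -1575.2231 N

1620.631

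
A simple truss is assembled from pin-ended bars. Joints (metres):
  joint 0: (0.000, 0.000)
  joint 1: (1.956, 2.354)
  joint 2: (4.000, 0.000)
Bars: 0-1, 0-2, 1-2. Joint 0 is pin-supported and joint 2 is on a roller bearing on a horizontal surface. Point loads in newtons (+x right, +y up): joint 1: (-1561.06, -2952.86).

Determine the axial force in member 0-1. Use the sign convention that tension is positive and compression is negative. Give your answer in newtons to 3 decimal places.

-3156.283

N=3 nodes, M=3 members, R=3 reactions → 2N=6, M+R=6
member 0 (0-1): L=3.0606, (cx,cy)=(0.6391,0.7691)
member 1 (0-2): L=4.0000, (cx,cy)=(1.0000,0.0000)
member 2 (1-2): L=3.1176, (cx,cy)=(0.6556,-0.7551)
solve A·x = −loads:
  F[0-1] = -3156.2829 N (compression)
  F[0-2] = +456.0922 N (tension)
  F[1-2] = -695.6459 N (compression)
  Rx@0 = +1561.0600 N
  Ry@0 = +2427.5953 N
  Ry@2 = +525.2647 N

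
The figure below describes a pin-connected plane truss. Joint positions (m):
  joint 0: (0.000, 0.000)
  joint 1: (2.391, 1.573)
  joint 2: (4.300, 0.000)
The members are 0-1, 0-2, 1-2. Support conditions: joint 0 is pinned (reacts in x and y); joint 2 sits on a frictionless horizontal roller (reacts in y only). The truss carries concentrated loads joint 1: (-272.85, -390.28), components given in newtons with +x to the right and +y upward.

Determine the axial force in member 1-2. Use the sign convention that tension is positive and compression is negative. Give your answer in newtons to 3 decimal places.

N=3 nodes, M=3 members, R=3 reactions → 2N=6, M+R=6
member 0 (0-1): L=2.8620, (cx,cy)=(0.8354,0.5496)
member 1 (0-2): L=4.3000, (cx,cy)=(1.0000,0.0000)
member 2 (1-2): L=2.4736, (cx,cy)=(0.7718,-0.6359)
solve A·x = −loads:
  F[0-1] = -496.8586 N (compression)
  F[0-2] = +142.2363 N (tension)
  F[1-2] = -184.3023 N (compression)
  Rx@0 = +272.8500 N
  Ry@0 = +273.0785 N
  Ry@2 = +117.2015 N

-184.302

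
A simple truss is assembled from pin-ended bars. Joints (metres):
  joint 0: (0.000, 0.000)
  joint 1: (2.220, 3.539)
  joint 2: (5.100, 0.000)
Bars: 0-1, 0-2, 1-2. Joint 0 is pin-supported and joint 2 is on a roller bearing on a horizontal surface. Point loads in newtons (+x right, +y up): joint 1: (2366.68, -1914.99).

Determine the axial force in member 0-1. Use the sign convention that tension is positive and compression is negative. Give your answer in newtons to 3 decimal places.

662.105

N=3 nodes, M=3 members, R=3 reactions → 2N=6, M+R=6
member 0 (0-1): L=4.1777, (cx,cy)=(0.5314,0.8471)
member 1 (0-2): L=5.1000, (cx,cy)=(1.0000,0.0000)
member 2 (1-2): L=4.5628, (cx,cy)=(0.6312,-0.7756)
solve A·x = −loads:
  F[0-1] = +662.1047 N (tension)
  F[0-2] = +2014.8397 N (tension)
  F[1-2] = -3192.1046 N (compression)
  Rx@0 = -2366.6800 N
  Ry@0 = -560.8842 N
  Ry@2 = +2475.8742 N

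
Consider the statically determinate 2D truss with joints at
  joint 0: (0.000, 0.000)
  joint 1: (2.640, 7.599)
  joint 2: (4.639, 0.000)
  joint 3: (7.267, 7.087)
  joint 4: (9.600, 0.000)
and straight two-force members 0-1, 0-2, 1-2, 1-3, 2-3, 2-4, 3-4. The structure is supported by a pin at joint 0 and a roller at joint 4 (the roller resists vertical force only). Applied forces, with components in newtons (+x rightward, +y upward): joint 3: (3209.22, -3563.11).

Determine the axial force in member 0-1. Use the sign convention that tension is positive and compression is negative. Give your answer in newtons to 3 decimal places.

1591.364

N=5 nodes, M=7 members, R=3 reactions → 2N=10, M+R=10
member 0 (0-1): L=8.0445, (cx,cy)=(0.3282,0.9446)
member 1 (0-2): L=4.6390, (cx,cy)=(1.0000,0.0000)
member 2 (1-2): L=7.8575, (cx,cy)=(0.2544,-0.9671)
member 3 (1-3): L=4.6552, (cx,cy)=(0.9939,-0.1100)
member 4 (2-3): L=7.5586, (cx,cy)=(0.3477,0.9376)
member 5 (2-4): L=4.9610, (cx,cy)=(1.0000,0.0000)
member 6 (3-4): L=7.4611, (cx,cy)=(0.3127,-0.9499)
solve A·x = −loads:
  F[0-1] = +1591.3636 N (tension)
  F[0-2] = +2686.9767 N (tension)
  F[1-2] = -1662.5215 N (compression)
  F[1-3] = +950.9672 N (tension)
  F[2-3] = +1714.8048 N (tension)
  F[2-4] = +1667.8102 N (tension)
  F[3-4] = -5333.7970 N (compression)
  Rx@0 = -3209.2200 N
  Ry@0 = -1503.2298 N
  Ry@4 = +5066.3398 N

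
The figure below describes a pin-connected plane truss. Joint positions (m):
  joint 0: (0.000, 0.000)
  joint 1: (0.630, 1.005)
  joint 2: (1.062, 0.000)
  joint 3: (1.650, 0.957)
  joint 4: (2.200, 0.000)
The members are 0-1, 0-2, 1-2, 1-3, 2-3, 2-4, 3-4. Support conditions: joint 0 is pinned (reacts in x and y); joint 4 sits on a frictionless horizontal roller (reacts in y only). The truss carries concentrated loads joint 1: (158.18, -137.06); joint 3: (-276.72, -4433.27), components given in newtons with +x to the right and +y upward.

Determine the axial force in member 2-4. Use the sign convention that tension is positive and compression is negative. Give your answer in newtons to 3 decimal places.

1905.798

N=5 nodes, M=7 members, R=3 reactions → 2N=10, M+R=10
member 0 (0-1): L=1.1861, (cx,cy)=(0.5311,0.8473)
member 1 (0-2): L=1.0620, (cx,cy)=(1.0000,0.0000)
member 2 (1-2): L=1.0939, (cx,cy)=(0.3949,-0.9187)
member 3 (1-3): L=1.0211, (cx,cy)=(0.9989,-0.0470)
member 4 (2-3): L=1.1232, (cx,cy)=(0.5235,0.8520)
member 5 (2-4): L=1.1380, (cx,cy)=(1.0000,0.0000)
member 6 (3-4): L=1.1038, (cx,cy)=(0.4983,-0.8670)
solve A·x = −loads:
  F[0-1] = -1480.3037 N (compression)
  F[0-2] = +667.7014 N (tension)
  F[1-2] = +1290.5017 N (tension)
  F[1-3] = -1455.6652 N (compression)
  F[2-3] = -1391.5184 N (compression)
  F[2-4] = +1905.7976 N (tension)
  F[3-4] = -3824.7226 N (compression)
  Rx@0 = +118.5400 N
  Ry@0 = +1254.2422 N
  Ry@4 = +3316.0878 N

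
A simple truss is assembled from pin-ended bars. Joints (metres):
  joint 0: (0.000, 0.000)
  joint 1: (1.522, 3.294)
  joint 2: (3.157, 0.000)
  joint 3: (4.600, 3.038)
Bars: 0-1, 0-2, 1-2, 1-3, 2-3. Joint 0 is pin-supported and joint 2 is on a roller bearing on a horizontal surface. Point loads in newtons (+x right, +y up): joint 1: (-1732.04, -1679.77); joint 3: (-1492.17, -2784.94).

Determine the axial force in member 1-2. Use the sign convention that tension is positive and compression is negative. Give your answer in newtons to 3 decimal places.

N=4 nodes, M=5 members, R=3 reactions → 2N=8, M+R=8
member 0 (0-1): L=3.6286, (cx,cy)=(0.4194,0.9078)
member 1 (0-2): L=3.1570, (cx,cy)=(1.0000,0.0000)
member 2 (1-2): L=3.6775, (cx,cy)=(0.4446,-0.8957)
member 3 (1-3): L=3.0886, (cx,cy)=(0.9966,-0.0829)
member 4 (2-3): L=3.3633, (cx,cy)=(0.4290,0.9033)
solve A·x = −loads:
  F[0-1] = -3128.6542 N (compression)
  F[0-2] = -1911.9191 N (compression)
  F[1-2] = +1310.5719 N (tension)
  F[1-3] = -163.4953 N (compression)
  F[2-3] = -3098.1325 N (compression)
  Rx@0 = +3224.2100 N
  Ry@0 = +2840.1355 N
  Ry@2 = +1624.5745 N

1310.572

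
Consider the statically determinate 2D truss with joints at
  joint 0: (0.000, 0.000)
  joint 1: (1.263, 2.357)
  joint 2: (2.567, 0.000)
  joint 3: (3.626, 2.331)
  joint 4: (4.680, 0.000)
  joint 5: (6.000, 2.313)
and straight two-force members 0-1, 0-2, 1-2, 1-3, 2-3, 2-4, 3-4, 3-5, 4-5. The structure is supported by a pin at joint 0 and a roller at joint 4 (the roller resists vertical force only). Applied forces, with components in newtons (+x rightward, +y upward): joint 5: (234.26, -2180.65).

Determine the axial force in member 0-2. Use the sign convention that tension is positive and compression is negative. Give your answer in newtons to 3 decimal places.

N=6 nodes, M=9 members, R=3 reactions → 2N=12, M+R=12
member 0 (0-1): L=2.6741, (cx,cy)=(0.4723,0.8814)
member 1 (0-2): L=2.5670, (cx,cy)=(1.0000,0.0000)
member 2 (1-2): L=2.6937, (cx,cy)=(0.4841,-0.8750)
member 3 (1-3): L=2.3631, (cx,cy)=(0.9999,-0.0110)
member 4 (2-3): L=2.5603, (cx,cy)=(0.4136,0.9104)
member 5 (2-4): L=2.1130, (cx,cy)=(1.0000,0.0000)
member 6 (3-4): L=2.5582, (cx,cy)=(0.4120,-0.9112)
member 7 (3-5): L=2.3741, (cx,cy)=(1.0000,-0.0076)
member 8 (4-5): L=2.6632, (cx,cy)=(0.4957,0.8685)
solve A·x = −loads:
  F[0-1] = +829.1455 N (tension)
  F[0-2] = -157.3577 N (compression)
  F[1-2] = -845.2951 N (compression)
  F[1-3] = +800.8716 N (tension)
  F[2-3] = +812.3980 N (tension)
  F[2-4] = -902.5923 N (compression)
  F[3-4] = -814.3245 N (compression)
  F[3-5] = +1472.4009 N (tension)
  F[4-5] = -2497.9110 N (compression)
  Rx@0 = -234.2600 N
  Ry@0 = -730.8336 N
  Ry@4 = +2911.4836 N

-157.358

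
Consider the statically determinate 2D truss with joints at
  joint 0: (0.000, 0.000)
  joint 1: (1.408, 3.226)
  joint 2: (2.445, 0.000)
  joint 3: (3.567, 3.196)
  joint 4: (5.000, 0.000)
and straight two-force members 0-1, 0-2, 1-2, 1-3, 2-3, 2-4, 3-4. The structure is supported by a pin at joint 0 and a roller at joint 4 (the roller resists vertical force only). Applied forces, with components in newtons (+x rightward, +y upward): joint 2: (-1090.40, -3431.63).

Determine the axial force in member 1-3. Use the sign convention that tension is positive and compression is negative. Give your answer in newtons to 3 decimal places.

-1335.125

N=5 nodes, M=7 members, R=3 reactions → 2N=10, M+R=10
member 0 (0-1): L=3.5199, (cx,cy)=(0.4000,0.9165)
member 1 (0-2): L=2.4450, (cx,cy)=(1.0000,0.0000)
member 2 (1-2): L=3.3886, (cx,cy)=(0.3060,-0.9520)
member 3 (1-3): L=2.1592, (cx,cy)=(0.9999,-0.0139)
member 4 (2-3): L=3.3872, (cx,cy)=(0.3312,0.9435)
member 5 (2-4): L=2.5550, (cx,cy)=(1.0000,0.0000)
member 6 (3-4): L=3.5026, (cx,cy)=(0.4091,-0.9125)
solve A·x = −loads:
  F[0-1] = -1913.3067 N (compression)
  F[0-2] = -325.0508 N (compression)
  F[1-2] = +1861.4195 N (tension)
  F[1-3] = -1335.1251 N (compression)
  F[2-3] = +1758.8106 N (tension)
  F[2-4] = +752.3999 N (tension)
  F[3-4] = -1839.0255 N (compression)
  Rx@0 = +1090.4000 N
  Ry@0 = +1753.5629 N
  Ry@4 = +1678.0671 N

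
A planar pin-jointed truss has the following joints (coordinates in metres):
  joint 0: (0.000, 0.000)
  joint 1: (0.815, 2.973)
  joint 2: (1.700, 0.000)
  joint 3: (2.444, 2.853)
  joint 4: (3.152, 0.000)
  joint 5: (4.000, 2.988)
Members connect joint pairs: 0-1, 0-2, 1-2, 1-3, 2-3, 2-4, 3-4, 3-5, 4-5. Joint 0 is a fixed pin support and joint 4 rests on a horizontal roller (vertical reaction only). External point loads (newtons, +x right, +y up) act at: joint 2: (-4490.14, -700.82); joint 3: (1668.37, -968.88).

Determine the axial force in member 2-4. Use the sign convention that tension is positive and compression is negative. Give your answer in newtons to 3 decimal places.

654.978

N=6 nodes, M=9 members, R=3 reactions → 2N=12, M+R=12
member 0 (0-1): L=3.0827, (cx,cy)=(0.2644,0.9644)
member 1 (0-2): L=1.7000, (cx,cy)=(1.0000,0.0000)
member 2 (1-2): L=3.1019, (cx,cy)=(0.2853,-0.9584)
member 3 (1-3): L=1.6334, (cx,cy)=(0.9973,-0.0735)
member 4 (2-3): L=2.9484, (cx,cy)=(0.2523,0.9676)
member 5 (2-4): L=1.4520, (cx,cy)=(1.0000,0.0000)
member 6 (3-4): L=2.9395, (cx,cy)=(0.2409,-0.9706)
member 7 (3-5): L=1.5618, (cx,cy)=(0.9963,0.0864)
member 8 (4-5): L=3.1060, (cx,cy)=(0.2730,0.9620)
solve A·x = −loads:
  F[0-1] = +1005.4129 N (tension)
  F[0-2] = -3087.5809 N (compression)
  F[1-2] = -1055.2587 N (compression)
  F[1-3] = +568.4190 N (tension)
  F[2-3] = +1769.4807 N (tension)
  F[2-4] = +654.9779 N (tension)
  F[3-4] = -2719.3944 N (compression)
  F[3-5] = +0.0000 N (tension)
  F[4-5] = -0.0000 N (compression)
  Rx@0 = +2821.7700 N
  Ry@0 = -969.6389 N
  Ry@4 = +2639.3389 N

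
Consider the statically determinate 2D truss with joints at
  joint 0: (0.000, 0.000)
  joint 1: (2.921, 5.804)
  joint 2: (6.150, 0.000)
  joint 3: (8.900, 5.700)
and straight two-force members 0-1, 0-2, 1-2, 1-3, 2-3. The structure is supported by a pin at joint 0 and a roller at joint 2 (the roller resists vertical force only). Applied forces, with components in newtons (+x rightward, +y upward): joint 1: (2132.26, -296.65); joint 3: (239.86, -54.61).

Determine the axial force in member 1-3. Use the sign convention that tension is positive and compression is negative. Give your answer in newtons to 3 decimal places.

N=4 nodes, M=5 members, R=3 reactions → 2N=8, M+R=8
member 0 (0-1): L=6.4976, (cx,cy)=(0.4496,0.8933)
member 1 (0-2): L=6.1500, (cx,cy)=(1.0000,0.0000)
member 2 (1-2): L=6.6418, (cx,cy)=(0.4862,-0.8739)
member 3 (1-3): L=5.9799, (cx,cy)=(0.9998,-0.0174)
member 4 (2-3): L=6.3287, (cx,cy)=(0.4345,0.9007)
solve A·x = −loads:
  F[0-1] = +2354.6188 N (tension)
  F[0-2] = +1313.5978 N (tension)
  F[1-2] = -2751.5842 N (compression)
  F[1-3] = +264.0315 N (tension)
  F[2-3] = -55.5350 N (compression)
  Rx@0 = -2372.1200 N
  Ry@0 = -2103.2738 N
  Ry@2 = +2454.5338 N

264.031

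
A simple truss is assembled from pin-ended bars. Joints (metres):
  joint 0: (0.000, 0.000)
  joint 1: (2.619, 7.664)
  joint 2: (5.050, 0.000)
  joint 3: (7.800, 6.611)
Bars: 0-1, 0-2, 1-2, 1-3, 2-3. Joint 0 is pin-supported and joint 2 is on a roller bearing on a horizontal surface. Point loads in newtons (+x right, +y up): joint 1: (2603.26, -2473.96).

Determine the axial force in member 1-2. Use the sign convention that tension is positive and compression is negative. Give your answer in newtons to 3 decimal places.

-5490.787

N=4 nodes, M=5 members, R=3 reactions → 2N=8, M+R=8
member 0 (0-1): L=8.0991, (cx,cy)=(0.3234,0.9463)
member 1 (0-2): L=5.0500, (cx,cy)=(1.0000,0.0000)
member 2 (1-2): L=8.0403, (cx,cy)=(0.3024,-0.9532)
member 3 (1-3): L=5.2869, (cx,cy)=(0.9800,-0.1992)
member 4 (2-3): L=7.1602, (cx,cy)=(0.3841,0.9233)
solve A·x = −loads:
  F[0-1] = +2916.5347 N (tension)
  F[0-2] = +1660.1469 N (tension)
  F[1-2] = -5490.7870 N (compression)
  F[1-3] = +0.0000 N (tension)
  F[2-3] = -0.0000 N (compression)
  Rx@0 = -2603.2600 N
  Ry@0 = -2759.8392 N
  Ry@2 = +5233.7992 N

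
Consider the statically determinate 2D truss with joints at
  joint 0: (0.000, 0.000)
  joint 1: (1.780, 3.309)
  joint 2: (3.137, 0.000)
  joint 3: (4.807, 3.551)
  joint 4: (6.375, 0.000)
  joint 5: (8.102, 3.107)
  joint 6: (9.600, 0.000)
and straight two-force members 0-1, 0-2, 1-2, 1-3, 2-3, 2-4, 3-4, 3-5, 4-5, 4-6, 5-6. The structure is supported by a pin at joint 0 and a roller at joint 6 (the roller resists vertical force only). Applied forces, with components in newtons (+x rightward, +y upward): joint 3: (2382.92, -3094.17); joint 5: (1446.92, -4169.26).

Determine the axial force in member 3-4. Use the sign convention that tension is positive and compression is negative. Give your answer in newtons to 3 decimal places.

-2060.921

N=7 nodes, M=11 members, R=3 reactions → 2N=14, M+R=14
member 0 (0-1): L=3.7574, (cx,cy)=(0.4737,0.8807)
member 1 (0-2): L=3.1370, (cx,cy)=(1.0000,0.0000)
member 2 (1-2): L=3.5764, (cx,cy)=(0.3794,-0.9252)
member 3 (1-3): L=3.0367, (cx,cy)=(0.9968,0.0797)
member 4 (2-3): L=3.9241, (cx,cy)=(0.4256,0.9049)
member 5 (2-4): L=3.2380, (cx,cy)=(1.0000,0.0000)
member 6 (3-4): L=3.8818, (cx,cy)=(0.4039,-0.9148)
member 7 (3-5): L=3.3248, (cx,cy)=(0.9910,-0.1335)
member 8 (4-5): L=3.5547, (cx,cy)=(0.4858,0.8741)
member 9 (4-6): L=3.2250, (cx,cy)=(1.0000,0.0000)
member 10 (5-6): L=3.4493, (cx,cy)=(0.4343,-0.9008)
solve A·x = −loads:
  F[0-1] = -960.2775 N (compression)
  F[0-2] = +4284.7568 N (tension)
  F[1-2] = +846.9585 N (tension)
  F[1-3] = -778.7530 N (compression)
  F[2-3] = -865.9572 N (compression)
  F[2-4] = +4974.6469 N (tension)
  F[3-4] = -2060.9206 N (compression)
  F[3-5] = -2719.6015 N (compression)
  F[4-5] = +2156.9698 N (tension)
  F[4-6] = +3094.2329 N (tension)
  F[5-6] = -7124.7262 N (compression)
  Rx@0 = -3829.8400 N
  Ry@0 = +845.6853 N
  Ry@6 = +6417.7447 N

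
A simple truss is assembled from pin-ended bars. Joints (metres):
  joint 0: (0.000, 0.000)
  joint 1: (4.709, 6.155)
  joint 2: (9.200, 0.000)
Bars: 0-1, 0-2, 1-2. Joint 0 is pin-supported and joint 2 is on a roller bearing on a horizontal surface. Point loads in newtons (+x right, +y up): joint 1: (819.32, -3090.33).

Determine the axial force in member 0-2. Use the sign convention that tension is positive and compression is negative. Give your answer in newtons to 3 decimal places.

1554.099

N=3 nodes, M=3 members, R=3 reactions → 2N=6, M+R=6
member 0 (0-1): L=7.7498, (cx,cy)=(0.6076,0.7942)
member 1 (0-2): L=9.2000, (cx,cy)=(1.0000,0.0000)
member 2 (1-2): L=7.6193, (cx,cy)=(0.5894,-0.8078)
solve A·x = −loads:
  F[0-1] = -1209.2494 N (compression)
  F[0-2] = +1554.0988 N (tension)
  F[1-2] = -2636.6245 N (compression)
  Rx@0 = -819.3200 N
  Ry@0 = +960.4084 N
  Ry@2 = +2129.9216 N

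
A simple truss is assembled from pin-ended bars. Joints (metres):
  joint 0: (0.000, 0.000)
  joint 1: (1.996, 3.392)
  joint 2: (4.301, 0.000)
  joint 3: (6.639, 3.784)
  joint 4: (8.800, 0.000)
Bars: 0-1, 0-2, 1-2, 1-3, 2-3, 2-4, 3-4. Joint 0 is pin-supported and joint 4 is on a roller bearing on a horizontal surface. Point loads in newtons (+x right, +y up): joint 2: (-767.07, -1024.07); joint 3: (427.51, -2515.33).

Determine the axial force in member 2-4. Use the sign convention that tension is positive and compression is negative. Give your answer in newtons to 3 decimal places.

N=5 nodes, M=7 members, R=3 reactions → 2N=10, M+R=10
member 0 (0-1): L=3.9357, (cx,cy)=(0.5072,0.8619)
member 1 (0-2): L=4.3010, (cx,cy)=(1.0000,0.0000)
member 2 (1-2): L=4.1011, (cx,cy)=(0.5620,-0.8271)
member 3 (1-3): L=4.6595, (cx,cy)=(0.9965,0.0841)
member 4 (2-3): L=4.4480, (cx,cy)=(0.5256,0.8507)
member 5 (2-4): L=4.4990, (cx,cy)=(1.0000,0.0000)
member 6 (3-4): L=4.3576, (cx,cy)=(0.4959,-0.8684)
solve A·x = −loads:
  F[0-1] = -1110.8720 N (compression)
  F[0-2] = +223.8225 N (tension)
  F[1-2] = +1040.3519 N (tension)
  F[1-3] = -1152.1968 N (compression)
  F[2-3] = +192.2988 N (tension)
  F[2-4] = +1474.5447 N (tension)
  F[3-4] = -2973.3729 N (compression)
  Rx@0 = +339.5600 N
  Ry@0 = +957.4115 N
  Ry@4 = +2581.9885 N

1474.545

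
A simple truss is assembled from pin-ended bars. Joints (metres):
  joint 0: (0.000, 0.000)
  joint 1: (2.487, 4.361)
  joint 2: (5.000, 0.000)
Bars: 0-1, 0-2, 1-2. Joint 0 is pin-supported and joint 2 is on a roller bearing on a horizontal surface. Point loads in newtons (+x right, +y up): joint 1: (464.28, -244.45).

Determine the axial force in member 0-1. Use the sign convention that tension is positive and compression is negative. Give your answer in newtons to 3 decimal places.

N=3 nodes, M=3 members, R=3 reactions → 2N=6, M+R=6
member 0 (0-1): L=5.0203, (cx,cy)=(0.4954,0.8687)
member 1 (0-2): L=5.0000, (cx,cy)=(1.0000,0.0000)
member 2 (1-2): L=5.0332, (cx,cy)=(0.4993,-0.8664)
solve A·x = −loads:
  F[0-1] = +324.7307 N (tension)
  F[0-2] = +303.4123 N (tension)
  F[1-2] = -607.6986 N (compression)
  Rx@0 = -464.2800 N
  Ry@0 = -282.0844 N
  Ry@2 = +526.5344 N

324.731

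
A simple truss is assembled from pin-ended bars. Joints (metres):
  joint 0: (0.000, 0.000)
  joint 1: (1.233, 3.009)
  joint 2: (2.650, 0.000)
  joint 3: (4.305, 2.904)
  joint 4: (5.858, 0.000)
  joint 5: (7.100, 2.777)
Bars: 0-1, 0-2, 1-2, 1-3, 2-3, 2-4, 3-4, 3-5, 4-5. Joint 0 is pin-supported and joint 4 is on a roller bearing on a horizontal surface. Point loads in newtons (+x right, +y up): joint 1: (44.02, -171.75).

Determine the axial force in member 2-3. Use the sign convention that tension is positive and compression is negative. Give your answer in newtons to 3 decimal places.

N=6 nodes, M=9 members, R=3 reactions → 2N=12, M+R=12
member 0 (0-1): L=3.2518, (cx,cy)=(0.3792,0.9253)
member 1 (0-2): L=2.6500, (cx,cy)=(1.0000,0.0000)
member 2 (1-2): L=3.3260, (cx,cy)=(0.4260,-0.9047)
member 3 (1-3): L=3.0738, (cx,cy)=(0.9994,-0.0342)
member 4 (2-3): L=3.3425, (cx,cy)=(0.4951,0.8688)
member 5 (2-4): L=3.2080, (cx,cy)=(1.0000,0.0000)
member 6 (3-4): L=3.2932, (cx,cy)=(0.4716,-0.8818)
member 7 (3-5): L=2.7979, (cx,cy)=(0.9990,-0.0454)
member 8 (4-5): L=3.0421, (cx,cy)=(0.4083,0.9129)
solve A·x = −loads:
  F[0-1] = -122.1068 N (compression)
  F[0-2] = +90.3194 N (tension)
  F[1-2] = -62.5454 N (compression)
  F[1-3] = -63.7096 N (compression)
  F[2-3] = +65.1291 N (tension)
  F[2-4] = +31.4244 N (tension)
  F[3-4] = -66.6362 N (compression)
  F[3-5] = +0.0000 N (tension)
  F[4-5] = -0.0000 N (compression)
  Rx@0 = -44.0200 N
  Ry@0 = +112.9887 N
  Ry@4 = +58.7613 N

65.129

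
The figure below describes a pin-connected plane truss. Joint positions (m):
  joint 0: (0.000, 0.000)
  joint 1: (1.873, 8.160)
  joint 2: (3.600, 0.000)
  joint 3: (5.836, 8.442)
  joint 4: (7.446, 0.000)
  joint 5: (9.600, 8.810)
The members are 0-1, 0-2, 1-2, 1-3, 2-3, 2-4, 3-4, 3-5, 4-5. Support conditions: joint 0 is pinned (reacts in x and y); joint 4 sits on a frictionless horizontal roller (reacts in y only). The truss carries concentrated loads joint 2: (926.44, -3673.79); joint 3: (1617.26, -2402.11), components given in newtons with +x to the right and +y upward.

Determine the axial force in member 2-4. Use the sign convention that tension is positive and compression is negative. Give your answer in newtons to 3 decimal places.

N=6 nodes, M=9 members, R=3 reactions → 2N=12, M+R=12
member 0 (0-1): L=8.3722, (cx,cy)=(0.2237,0.9747)
member 1 (0-2): L=3.6000, (cx,cy)=(1.0000,0.0000)
member 2 (1-2): L=8.3408, (cx,cy)=(0.2071,-0.9783)
member 3 (1-3): L=3.9730, (cx,cy)=(0.9975,0.0710)
member 4 (2-3): L=8.7331, (cx,cy)=(0.2560,0.9667)
member 5 (2-4): L=3.8460, (cx,cy)=(1.0000,0.0000)
member 6 (3-4): L=8.5942, (cx,cy)=(0.1873,-0.9823)
member 7 (3-5): L=3.7819, (cx,cy)=(0.9953,0.0973)
member 8 (4-5): L=9.0695, (cx,cy)=(0.2375,0.9714)
solve A·x = −loads:
  F[0-1] = -598.5558 N (compression)
  F[0-2] = +2677.6069 N (tension)
  F[1-2] = +577.8651 N (tension)
  F[1-3] = -254.1983 N (compression)
  F[2-3] = +3215.6348 N (tension)
  F[2-4] = +1047.4946 N (tension)
  F[3-4] = -5591.5084 N (compression)
  F[3-5] = +0.0000 N (tension)
  F[4-5] = -0.0000 N (compression)
  Rx@0 = -2543.7000 N
  Ry@0 = +583.3850 N
  Ry@4 = +5492.5150 N

1047.495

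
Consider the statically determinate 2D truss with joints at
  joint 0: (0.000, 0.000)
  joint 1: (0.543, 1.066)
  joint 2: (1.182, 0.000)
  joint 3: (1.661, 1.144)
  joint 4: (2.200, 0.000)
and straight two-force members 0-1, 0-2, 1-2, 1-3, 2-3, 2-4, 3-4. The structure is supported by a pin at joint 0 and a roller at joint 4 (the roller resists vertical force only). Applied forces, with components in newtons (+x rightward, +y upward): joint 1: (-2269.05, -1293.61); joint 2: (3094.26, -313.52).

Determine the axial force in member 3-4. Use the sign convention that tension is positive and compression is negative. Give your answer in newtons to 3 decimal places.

676.223

N=5 nodes, M=7 members, R=3 reactions → 2N=10, M+R=10
member 0 (0-1): L=1.1963, (cx,cy)=(0.4539,0.8911)
member 1 (0-2): L=1.1820, (cx,cy)=(1.0000,0.0000)
member 2 (1-2): L=1.2429, (cx,cy)=(0.5141,-0.8577)
member 3 (1-3): L=1.1207, (cx,cy)=(0.9976,0.0696)
member 4 (2-3): L=1.2402, (cx,cy)=(0.3862,0.9224)
member 5 (2-4): L=1.0180, (cx,cy)=(1.0000,0.0000)
member 6 (3-4): L=1.2646, (cx,cy)=(0.4262,-0.9046)
solve A·x = −loads:
  F[0-1] = -2490.1343 N (compression)
  F[0-2] = +1955.4526 N (tension)
  F[1-2] = +1124.3556 N (tension)
  F[1-3] = +562.0934 N (tension)
  F[2-3] = -705.5952 N (compression)
  F[2-4] = -288.2169 N (compression)
  F[3-4] = +676.2228 N (tension)
  Rx@0 = -825.2100 N
  Ry@0 = +2218.8556 N
  Ry@4 = -611.7256 N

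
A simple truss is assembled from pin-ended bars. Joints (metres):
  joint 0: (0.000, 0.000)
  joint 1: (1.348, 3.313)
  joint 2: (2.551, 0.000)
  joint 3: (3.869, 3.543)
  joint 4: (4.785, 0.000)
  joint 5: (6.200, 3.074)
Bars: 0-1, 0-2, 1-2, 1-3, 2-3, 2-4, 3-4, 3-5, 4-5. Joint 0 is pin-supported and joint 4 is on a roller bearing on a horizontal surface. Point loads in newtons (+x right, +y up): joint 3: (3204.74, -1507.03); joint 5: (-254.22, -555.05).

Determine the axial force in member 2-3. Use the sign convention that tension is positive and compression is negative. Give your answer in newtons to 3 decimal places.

2073.567

N=6 nodes, M=9 members, R=3 reactions → 2N=12, M+R=12
member 0 (0-1): L=3.5767, (cx,cy)=(0.3769,0.9263)
member 1 (0-2): L=2.5510, (cx,cy)=(1.0000,0.0000)
member 2 (1-2): L=3.5247, (cx,cy)=(0.3413,-0.9400)
member 3 (1-3): L=2.5315, (cx,cy)=(0.9959,0.0909)
member 4 (2-3): L=3.7802, (cx,cy)=(0.3487,0.9372)
member 5 (2-4): L=2.2340, (cx,cy)=(1.0000,0.0000)
member 6 (3-4): L=3.6595, (cx,cy)=(0.2503,-0.9682)
member 7 (3-5): L=2.3777, (cx,cy)=(0.9804,-0.1972)
member 8 (4-5): L=3.3840, (cx,cy)=(0.4181,0.9084)
solve A·x = −loads:
  F[0-1] = +2251.2423 N (tension)
  F[0-2] = +2102.0730 N (tension)
  F[1-2] = -2067.6093 N (compression)
  F[1-3] = +1560.5977 N (tension)
  F[2-3] = +2073.5671 N (tension)
  F[2-4] = +673.4110 N (tension)
  F[3-4] = -3710.6289 N (compression)
  F[3-5] = +1.1916 N (tension)
  F[4-5] = -610.7723 N (compression)
  Rx@0 = -2950.5200 N
  Ry@0 = -2085.2409 N
  Ry@4 = +4147.3209 N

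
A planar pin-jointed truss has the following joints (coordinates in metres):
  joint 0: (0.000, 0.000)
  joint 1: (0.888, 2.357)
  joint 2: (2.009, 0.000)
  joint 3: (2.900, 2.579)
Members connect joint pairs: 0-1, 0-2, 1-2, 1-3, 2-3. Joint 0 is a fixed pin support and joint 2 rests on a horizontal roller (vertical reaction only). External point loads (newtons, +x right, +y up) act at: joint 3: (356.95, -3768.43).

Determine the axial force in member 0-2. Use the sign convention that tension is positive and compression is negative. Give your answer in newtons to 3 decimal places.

-445.354

N=4 nodes, M=5 members, R=3 reactions → 2N=8, M+R=8
member 0 (0-1): L=2.5187, (cx,cy)=(0.3526,0.9358)
member 1 (0-2): L=2.0090, (cx,cy)=(1.0000,0.0000)
member 2 (1-2): L=2.6100, (cx,cy)=(0.4295,-0.9031)
member 3 (1-3): L=2.0242, (cx,cy)=(0.9940,0.1097)
member 4 (2-3): L=2.7286, (cx,cy)=(0.3265,0.9452)
solve A·x = −loads:
  F[0-1] = +2275.6606 N (tension)
  F[0-2] = -445.3543 N (compression)
  F[1-2] = -2147.4057 N (compression)
  F[1-3] = +1735.0862 N (tension)
  F[2-3] = -4188.3163 N (compression)
  Rx@0 = -356.9500 N
  Ry@0 = -2129.5397 N
  Ry@2 = +5897.9697 N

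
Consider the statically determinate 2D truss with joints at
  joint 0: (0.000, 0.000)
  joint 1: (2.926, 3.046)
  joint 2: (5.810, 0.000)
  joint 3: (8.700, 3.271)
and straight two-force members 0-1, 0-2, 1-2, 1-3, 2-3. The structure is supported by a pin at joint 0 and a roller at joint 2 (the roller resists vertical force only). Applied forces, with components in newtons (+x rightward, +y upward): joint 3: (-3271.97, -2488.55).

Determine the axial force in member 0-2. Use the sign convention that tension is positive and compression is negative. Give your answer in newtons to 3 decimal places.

-2691.523

N=4 nodes, M=5 members, R=3 reactions → 2N=8, M+R=8
member 0 (0-1): L=4.2237, (cx,cy)=(0.6928,0.7212)
member 1 (0-2): L=5.8100, (cx,cy)=(1.0000,0.0000)
member 2 (1-2): L=4.1947, (cx,cy)=(0.6875,-0.7262)
member 3 (1-3): L=5.7784, (cx,cy)=(0.9992,0.0389)
member 4 (2-3): L=4.3648, (cx,cy)=(0.6621,0.7494)
solve A·x = −loads:
  F[0-1] = -837.8778 N (compression)
  F[0-2] = -2691.5230 N (compression)
  F[1-2] = +772.4781 N (tension)
  F[1-3] = -1112.3948 N (compression)
  F[2-3] = -3262.9106 N (compression)
  Rx@0 = +3271.9700 N
  Ry@0 = +604.2520 N
  Ry@2 = +1884.2980 N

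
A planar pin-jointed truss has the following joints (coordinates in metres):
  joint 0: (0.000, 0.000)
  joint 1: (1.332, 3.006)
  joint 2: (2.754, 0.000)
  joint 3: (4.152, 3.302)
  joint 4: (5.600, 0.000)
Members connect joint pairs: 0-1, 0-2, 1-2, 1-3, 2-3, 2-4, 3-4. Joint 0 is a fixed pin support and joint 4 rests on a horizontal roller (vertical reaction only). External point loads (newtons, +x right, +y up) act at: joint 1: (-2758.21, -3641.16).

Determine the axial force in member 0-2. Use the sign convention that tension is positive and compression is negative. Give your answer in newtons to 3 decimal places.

N=5 nodes, M=7 members, R=3 reactions → 2N=10, M+R=10
member 0 (0-1): L=3.2879, (cx,cy)=(0.4051,0.9143)
member 1 (0-2): L=2.7540, (cx,cy)=(1.0000,0.0000)
member 2 (1-2): L=3.3254, (cx,cy)=(0.4276,-0.9040)
member 3 (1-3): L=2.8355, (cx,cy)=(0.9945,0.1044)
member 4 (2-3): L=3.5858, (cx,cy)=(0.3899,0.9209)
member 5 (2-4): L=2.8460, (cx,cy)=(1.0000,0.0000)
member 6 (3-4): L=3.6055, (cx,cy)=(0.4016,-0.9158)
solve A·x = −loads:
  F[0-1] = -4654.7374 N (compression)
  F[0-2] = -872.4721 N (compression)
  F[1-2] = +744.1382 N (tension)
  F[1-3] = +557.3080 N (tension)
  F[2-3] = -730.4743 N (compression)
  F[2-4] = -269.4682 N (compression)
  F[3-4] = +670.9794 N (tension)
  Rx@0 = +2758.2100 N
  Ry@0 = +4255.6518 N
  Ry@4 = -614.4918 N

-872.472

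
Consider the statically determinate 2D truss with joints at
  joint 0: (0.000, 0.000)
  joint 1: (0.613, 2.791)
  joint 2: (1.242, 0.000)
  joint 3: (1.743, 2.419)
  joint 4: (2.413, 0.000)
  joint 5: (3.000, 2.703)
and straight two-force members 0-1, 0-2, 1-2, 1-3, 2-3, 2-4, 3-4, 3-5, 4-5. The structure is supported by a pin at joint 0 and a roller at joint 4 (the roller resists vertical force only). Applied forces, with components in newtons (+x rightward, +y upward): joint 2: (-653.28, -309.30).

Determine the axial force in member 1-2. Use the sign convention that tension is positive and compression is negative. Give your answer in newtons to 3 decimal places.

N=6 nodes, M=9 members, R=3 reactions → 2N=12, M+R=12
member 0 (0-1): L=2.8575, (cx,cy)=(0.2145,0.9767)
member 1 (0-2): L=1.2420, (cx,cy)=(1.0000,0.0000)
member 2 (1-2): L=2.8610, (cx,cy)=(0.2199,-0.9755)
member 3 (1-3): L=1.1897, (cx,cy)=(0.9499,-0.3127)
member 4 (2-3): L=2.4703, (cx,cy)=(0.2028,0.9792)
member 5 (2-4): L=1.1710, (cx,cy)=(1.0000,0.0000)
member 6 (3-4): L=2.5101, (cx,cy)=(0.2669,-0.9637)
member 7 (3-5): L=1.2887, (cx,cy)=(0.9754,0.2204)
member 8 (4-5): L=2.7660, (cx,cy)=(0.2122,0.9772)
solve A·x = −loads:
  F[0-1] = -153.6773 N (compression)
  F[0-2] = -620.3129 N (compression)
  F[1-2] = +178.2110 N (tension)
  F[1-3] = -75.9563 N (compression)
  F[2-3] = +138.3238 N (tension)
  F[2-4] = +44.0944 N (tension)
  F[3-4] = -165.1941 N (compression)
  F[3-5] = -0.0000 N (compression)
  F[4-5] = +0.0000 N (tension)
  Rx@0 = +653.2800 N
  Ry@0 = +150.0996 N
  Ry@4 = +159.2004 N

178.211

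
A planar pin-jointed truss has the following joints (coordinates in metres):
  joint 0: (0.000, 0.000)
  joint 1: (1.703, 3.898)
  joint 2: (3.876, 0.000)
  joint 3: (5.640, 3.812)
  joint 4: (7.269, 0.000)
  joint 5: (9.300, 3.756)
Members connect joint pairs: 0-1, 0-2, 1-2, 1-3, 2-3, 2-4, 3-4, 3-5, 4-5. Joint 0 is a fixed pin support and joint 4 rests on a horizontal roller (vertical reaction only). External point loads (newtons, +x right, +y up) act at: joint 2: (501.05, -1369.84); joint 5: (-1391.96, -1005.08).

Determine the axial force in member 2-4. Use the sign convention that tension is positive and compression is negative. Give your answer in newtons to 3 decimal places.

N=6 nodes, M=9 members, R=3 reactions → 2N=12, M+R=12
member 0 (0-1): L=4.2538, (cx,cy)=(0.4004,0.9164)
member 1 (0-2): L=3.8760, (cx,cy)=(1.0000,0.0000)
member 2 (1-2): L=4.4628, (cx,cy)=(0.4869,-0.8734)
member 3 (1-3): L=3.9379, (cx,cy)=(0.9998,-0.0218)
member 4 (2-3): L=4.2004, (cx,cy)=(0.4200,0.9075)
member 5 (2-4): L=3.3930, (cx,cy)=(1.0000,0.0000)
member 6 (3-4): L=4.1455, (cx,cy)=(0.3930,-0.9196)
member 7 (3-5): L=3.6604, (cx,cy)=(0.9999,-0.0153)
member 8 (4-5): L=4.2700, (cx,cy)=(0.4756,0.8796)
solve A·x = −loads:
  F[0-1] = -1176.2059 N (compression)
  F[0-2] = -420.0158 N (compression)
  F[1-2] = +1261.1287 N (tension)
  F[1-3] = -1085.2182 N (compression)
  F[2-3] = +295.6444 N (tension)
  F[2-4] = -431.1606 N (compression)
  F[3-4] = -303.5525 N (compression)
  F[3-5] = -841.6144 N (compression)
  F[4-5] = -1157.2478 N (compression)
  Rx@0 = +890.9100 N
  Ry@0 = +1077.8307 N
  Ry@4 = +1297.0893 N

-431.161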